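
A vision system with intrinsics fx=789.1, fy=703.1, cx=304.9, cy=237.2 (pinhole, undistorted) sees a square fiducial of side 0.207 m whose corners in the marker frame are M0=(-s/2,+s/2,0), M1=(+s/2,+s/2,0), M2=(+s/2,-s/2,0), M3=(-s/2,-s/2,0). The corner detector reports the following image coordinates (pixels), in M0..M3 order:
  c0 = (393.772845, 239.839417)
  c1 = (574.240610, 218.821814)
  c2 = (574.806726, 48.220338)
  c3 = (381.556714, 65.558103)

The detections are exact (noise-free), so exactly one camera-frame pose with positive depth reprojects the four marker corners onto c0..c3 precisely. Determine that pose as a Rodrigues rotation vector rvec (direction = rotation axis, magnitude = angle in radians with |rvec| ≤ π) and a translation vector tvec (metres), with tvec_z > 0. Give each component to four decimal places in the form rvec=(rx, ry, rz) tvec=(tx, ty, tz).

Intrinsics K: fx=789.1, fy=703.1, cx=304.9, cy=237.2
Marker side s = 0.207 m; corners in marker frame (Z=0):
  M0 = (-0.1035, +0.1035, 0)
  M1 = (+0.1035, +0.1035, 0)
  M2 = (+0.1035, -0.1035, 0)
  M3 = (-0.1035, -0.1035, 0)
Detected image corners:
  c0 = (393.772845, 239.839417) px
  c1 = (574.240610, 218.821814) px
  c2 = (574.806726, 48.220338) px
  c3 = (381.556714, 65.558103) px
Planar DLT: solve 8×8 A·h = b for H (H[2,2]=1):
  H  [+968.70246 +184.58874 +482.54012]
  H  [-73.00223 +879.59287 +145.88185]
  H  [+0.13936 +0.32612 +1.00000]
B = K⁻¹H; ‖b₁‖=1.191588, ‖b₂‖=1.191588; λ = 2/(‖b₁‖+‖b₂‖) = 0.839216, sign → tz>0 ⇒ λ=+0.839216
r₁ = λ·B[:,0] = (+0.98504,-0.12659,+0.11695); r₂ = λ·B[:,1] = (+0.09056,+0.95755,+0.27368)
r₃ = r₁×r₂ = (-0.14663,-0.25900,+0.95468); SVD([r₁ r₂ r₃]) → R = UVᵀ:
  R  [+0.98504 +0.09056 -0.14663]
  R  [-0.12659 +0.95755 -0.25900]
  R  [+0.11695 +0.27368 +0.95468]
t = (+0.18892, -0.10900, +0.83922) m
tr R = 2.897266; θ = arccos((tr R − 1)/2) = 0.321910 rad = 18.444°
axis k = ((R−Rᵀ)₃₂, (R−Rᵀ)₁₃, (R−Rᵀ)₂₁) / (2 sinθ) = (+0.841841, -0.416565, -0.343186)
rvec = θ·k = (+0.270997, -0.134096, -0.110475)

rvec=(0.2710, -0.1341, -0.1105) tvec=(0.1889, -0.1090, 0.8392)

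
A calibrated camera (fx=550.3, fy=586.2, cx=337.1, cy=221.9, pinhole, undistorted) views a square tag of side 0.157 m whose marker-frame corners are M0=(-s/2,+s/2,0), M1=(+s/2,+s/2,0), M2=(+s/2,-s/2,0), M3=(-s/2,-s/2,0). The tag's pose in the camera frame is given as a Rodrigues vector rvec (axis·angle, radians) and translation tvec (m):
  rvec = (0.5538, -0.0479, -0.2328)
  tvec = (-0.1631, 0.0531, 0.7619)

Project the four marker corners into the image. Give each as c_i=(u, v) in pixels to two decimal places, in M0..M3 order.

Intrinsics K: fx=550.3, fy=586.2, cx=337.1, cy=221.9
Marker side s = 0.157 m; corners in marker frame (Z=0):
  M0 = (-0.0785, +0.0785, 0)
  M1 = (+0.0785, +0.0785, 0)
  M2 = (+0.0785, -0.0785, 0)
  M3 = (-0.0785, -0.0785, 0)
rvec = (0.5538, -0.0479, -0.2328), |rvec| = θ = 0.60265 rad = 34.529°
Rodrigues: sinθ=0.56683, 1−cosθ=0.17616; R = I + sinθ·[k]× + (1−cosθ)·[k]×²:
    [+0.97260 +0.20610 -0.10759]
    [-0.23183 +0.82495 -0.51547]
    [-0.01748 +0.52629 +0.85013]
t = (-0.1631, 0.0531, 0.7619) m
M0: Pc = R·M0+t = (-0.22327, +0.13606, +0.80459); u = 550.3·(-0.22327)/0.80459 + 337.1 = 184.3932, v = 586.2·(+0.13606)/0.80459 + 221.9 = 321.0276
M1: Pc = R·M1+t = (-0.07057, +0.09966, +0.80184); u = 550.3·(-0.07057)/0.80184 + 337.1 = 288.6664, v = 586.2·(+0.09966)/0.80184 + 221.9 = 294.7582
M2: Pc = R·M2+t = (-0.10293, -0.02986, +0.71921); u = 550.3·(-0.10293)/0.71921 + 337.1 = 258.3445, v = 586.2·(-0.02986)/0.71921 + 221.9 = 197.5647
M3: Pc = R·M3+t = (-0.25563, +0.00654, +0.72196); u = 550.3·(-0.25563)/0.72196 + 337.1 = 142.2525, v = 586.2·(+0.00654)/0.72196 + 221.9 = 227.2102

c0=(184.39, 321.03) c1=(288.67, 294.76) c2=(258.34, 197.56) c3=(142.25, 227.21)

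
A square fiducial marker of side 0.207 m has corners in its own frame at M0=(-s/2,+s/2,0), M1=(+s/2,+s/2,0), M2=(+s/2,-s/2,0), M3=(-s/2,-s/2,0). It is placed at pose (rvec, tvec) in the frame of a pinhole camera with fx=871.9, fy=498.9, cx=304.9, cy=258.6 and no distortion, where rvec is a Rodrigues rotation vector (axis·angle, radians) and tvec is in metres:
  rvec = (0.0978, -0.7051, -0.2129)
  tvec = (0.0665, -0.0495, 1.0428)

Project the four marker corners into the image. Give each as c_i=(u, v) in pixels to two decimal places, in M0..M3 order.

c0=(310.57, 296.12) c1=(428.80, 270.94) c2=(405.97, 179.19) c3=(280.53, 192.75)

Intrinsics K: fx=871.9, fy=498.9, cx=304.9, cy=258.6
Marker side s = 0.207 m; corners in marker frame (Z=0):
  M0 = (-0.1035, +0.1035, 0)
  M1 = (+0.1035, +0.1035, 0)
  M2 = (+0.1035, -0.1035, 0)
  M3 = (-0.1035, -0.1035, 0)
rvec = (0.0978, -0.7051, -0.2129), |rvec| = θ = 0.74301 rad = 42.571°
Rodrigues: sinθ=0.67650, 1−cosθ=0.26356; R = I + sinθ·[k]× + (1−cosθ)·[k]×²:
    [+0.74101 +0.16092 -0.65193]
    [-0.22677 +0.97379 -0.01738]
    [+0.63205 +0.16071 +0.75808]
t = (0.0665, -0.0495, 1.0428) m
M0: Pc = R·M0+t = (+0.00646, +0.07476, +0.99402); u = 871.9·(+0.00646)/0.99402 + 304.9 = 310.5677, v = 498.9·(+0.07476)/0.99402 + 258.6 = 296.1213
M1: Pc = R·M1+t = (+0.15985, +0.02782, +1.12485); u = 871.9·(+0.15985)/1.12485 + 304.9 = 428.8033, v = 498.9·(+0.02782)/1.12485 + 258.6 = 270.9377
M2: Pc = R·M2+t = (+0.12654, -0.17376, +1.09158); u = 871.9·(+0.12654)/1.09158 + 304.9 = 405.9724, v = 498.9·(-0.17376)/1.09158 + 258.6 = 179.1852
M3: Pc = R·M3+t = (-0.02685, -0.12682, +0.96075); u = 871.9·(-0.02685)/0.96075 + 304.9 = 280.5335, v = 498.9·(-0.12682)/0.96075 + 258.6 = 192.7460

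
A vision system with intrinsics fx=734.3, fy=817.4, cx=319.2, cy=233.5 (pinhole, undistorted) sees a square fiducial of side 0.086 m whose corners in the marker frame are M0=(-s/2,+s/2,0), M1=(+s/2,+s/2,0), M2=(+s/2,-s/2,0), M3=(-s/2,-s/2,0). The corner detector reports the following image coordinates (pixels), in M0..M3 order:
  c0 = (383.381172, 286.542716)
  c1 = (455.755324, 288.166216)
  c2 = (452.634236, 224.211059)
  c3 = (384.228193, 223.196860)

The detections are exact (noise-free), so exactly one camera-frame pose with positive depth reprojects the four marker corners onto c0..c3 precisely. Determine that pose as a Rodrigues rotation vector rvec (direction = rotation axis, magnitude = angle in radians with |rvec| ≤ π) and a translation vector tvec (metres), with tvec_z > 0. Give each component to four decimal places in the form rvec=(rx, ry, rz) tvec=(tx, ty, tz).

Intrinsics K: fx=734.3, fy=817.4, cx=319.2, cy=233.5
Marker side s = 0.086 m; corners in marker frame (Z=0):
  M0 = (-0.0430, +0.0430, 0)
  M1 = (+0.0430, +0.0430, 0)
  M2 = (+0.0430, -0.0430, 0)
  M3 = (-0.0430, -0.0430, 0)
Detected image corners:
  c0 = (383.381172, 286.542716) px
  c1 = (455.755324, 288.166216) px
  c2 = (452.634236, 224.211059) px
  c3 = (384.228193, 223.196860) px
Planar DLT: solve 8×8 A·h = b for H (H[2,2]=1):
  H  [+776.87940 -260.86888 +418.83580]
  H  [-9.74467 +573.01106 +254.63156]
  H  [-0.09776 -0.65392 +1.00000]
B = K⁻¹H; ‖b₁‖=1.104932, ‖b₂‖=1.104932; λ = 2/(‖b₁‖+‖b₂‖) = 0.905033, sign → tz>0 ⇒ λ=+0.905033
r₁ = λ·B[:,0] = (+0.99597,+0.01448,-0.08848); r₂ = λ·B[:,1] = (-0.06426,+0.80350,-0.59182)
r₃ = r₁×r₂ = (+0.06252,+0.59512,+0.80120); SVD([r₁ r₂ r₃]) → R = UVᵀ:
  R  [+0.99597 -0.06426 +0.06252]
  R  [+0.01448 +0.80350 +0.59512]
  R  [-0.08848 -0.59182 +0.80120]
t = (+0.12280, +0.02340, +0.90503) m
tr R = 2.600676; θ = arccos((tr R − 1)/2) = 0.642938 rad = 36.838°
axis k = ((R−Rᵀ)₃₂, (R−Rᵀ)₁₃, (R−Rᵀ)₂₁) / (2 sinθ) = (-0.989864, +0.125923, +0.065669)
rvec = θ·k = (-0.636421, +0.080961, +0.042221)

rvec=(-0.6364, 0.0810, 0.0422) tvec=(0.1228, 0.0234, 0.9050)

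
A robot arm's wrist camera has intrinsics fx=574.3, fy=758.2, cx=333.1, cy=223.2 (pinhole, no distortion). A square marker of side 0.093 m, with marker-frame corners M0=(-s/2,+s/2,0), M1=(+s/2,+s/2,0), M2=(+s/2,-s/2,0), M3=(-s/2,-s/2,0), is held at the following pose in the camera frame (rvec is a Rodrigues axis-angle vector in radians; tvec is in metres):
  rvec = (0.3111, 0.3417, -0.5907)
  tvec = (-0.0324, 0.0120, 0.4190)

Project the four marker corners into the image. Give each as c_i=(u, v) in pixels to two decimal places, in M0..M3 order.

c0=(280.01, 344.22) c1=(376.74, 271.39) c2=(298.58, 131.82) c3=(204.68, 219.65)

Intrinsics K: fx=574.3, fy=758.2, cx=333.1, cy=223.2
Marker side s = 0.093 m; corners in marker frame (Z=0):
  M0 = (-0.0465, +0.0465, 0)
  M1 = (+0.0465, +0.0465, 0)
  M2 = (+0.0465, -0.0465, 0)
  M3 = (-0.0465, -0.0465, 0)
rvec = (0.3111, 0.3417, -0.5907), |rvec| = θ = 0.74998 rad = 42.971°
Rodrigues: sinθ=0.68162, 1−cosθ=0.26830; R = I + sinθ·[k]× + (1−cosθ)·[k]×²:
    [+0.77787 +0.58757 +0.22290]
    [-0.48616 +0.78740 -0.37902]
    [-0.39821 +0.18647 +0.89814]
t = (-0.0324, 0.0120, 0.4190) m
M0: Pc = R·M0+t = (-0.04125, +0.07122, +0.44619); u = 574.3·(-0.04125)/0.44619 + 333.1 = 280.0073, v = 758.2·(+0.07122)/0.44619 + 223.2 = 344.2234
M1: Pc = R·M1+t = (+0.03109, +0.02601, +0.40915); u = 574.3·(+0.03109)/0.40915 + 333.1 = 376.7427, v = 758.2·(+0.02601)/0.40915 + 223.2 = 271.3948
M2: Pc = R·M2+t = (-0.02355, -0.04722, +0.39181); u = 574.3·(-0.02355)/0.39181 + 333.1 = 298.5800, v = 758.2·(-0.04722)/0.39181 + 223.2 = 131.8238
M3: Pc = R·M3+t = (-0.09589, -0.00201, +0.42885); u = 574.3·(-0.09589)/0.42885 + 333.1 = 204.6828, v = 758.2·(-0.00201)/0.42885 + 223.2 = 219.6503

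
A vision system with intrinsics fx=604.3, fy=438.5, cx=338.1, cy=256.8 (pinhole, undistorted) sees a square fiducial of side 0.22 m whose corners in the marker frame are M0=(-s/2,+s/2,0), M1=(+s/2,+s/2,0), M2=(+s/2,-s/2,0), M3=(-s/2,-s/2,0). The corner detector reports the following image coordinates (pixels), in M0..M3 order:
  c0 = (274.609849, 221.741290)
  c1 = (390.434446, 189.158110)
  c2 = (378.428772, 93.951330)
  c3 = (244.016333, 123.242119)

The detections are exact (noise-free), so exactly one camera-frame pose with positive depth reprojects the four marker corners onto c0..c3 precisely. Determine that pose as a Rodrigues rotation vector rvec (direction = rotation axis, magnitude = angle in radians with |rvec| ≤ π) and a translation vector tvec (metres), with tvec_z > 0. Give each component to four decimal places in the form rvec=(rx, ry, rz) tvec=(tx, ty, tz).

rvec=(0.5716, -0.4488, -0.2813) tvec=(-0.0203, -0.2070, 0.9350)

Intrinsics K: fx=604.3, fy=438.5, cx=338.1, cy=256.8
Marker side s = 0.22 m; corners in marker frame (Z=0):
  M0 = (-0.1100, +0.1100, 0)
  M1 = (+0.1100, +0.1100, 0)
  M2 = (+0.1100, -0.1100, 0)
  M3 = (-0.1100, -0.1100, 0)
Detected image corners:
  c0 = (274.609849, 221.741290) px
  c1 = (390.434446, 189.158110) px
  c2 = (378.428772, 93.951330) px
  c3 = (244.016333, 123.242119) px
Planar DLT: solve 8×8 A·h = b for H (H[2,2]=1):
  H  [+678.87727 +293.29957 +325.00967]
  H  [-85.99473 +536.60077 +159.70452]
  H  [+0.35112 +0.61551 +1.00000]
B = K⁻¹H; ‖b₁‖=1.069551, ‖b₂‖=1.069551; λ = 2/(‖b₁‖+‖b₂‖) = 0.934972, sign → tz>0 ⇒ λ=+0.934972
r₁ = λ·B[:,0] = (+0.86668,-0.37562,+0.32829); r₂ = λ·B[:,1] = (+0.13182,+0.80712,+0.57548)
r₃ = r₁×r₂ = (-0.48113,-0.45549,+0.74903); SVD([r₁ r₂ r₃]) → R = UVᵀ:
  R  [+0.86668 +0.13182 -0.48113]
  R  [-0.37562 +0.80712 -0.45549]
  R  [+0.32829 +0.57548 +0.74903]
t = (-0.02025, -0.20703, +0.93497) m
tr R = 2.422833; θ = arccos((tr R − 1)/2) = 0.779284 rad = 44.650°
axis k = ((R−Rᵀ)₃₂, (R−Rᵀ)₁₃, (R−Rᵀ)₂₁) / (2 sinθ) = (+0.733503, -0.575879, -0.361022)
rvec = θ·k = (+0.571607, -0.448773, -0.281339)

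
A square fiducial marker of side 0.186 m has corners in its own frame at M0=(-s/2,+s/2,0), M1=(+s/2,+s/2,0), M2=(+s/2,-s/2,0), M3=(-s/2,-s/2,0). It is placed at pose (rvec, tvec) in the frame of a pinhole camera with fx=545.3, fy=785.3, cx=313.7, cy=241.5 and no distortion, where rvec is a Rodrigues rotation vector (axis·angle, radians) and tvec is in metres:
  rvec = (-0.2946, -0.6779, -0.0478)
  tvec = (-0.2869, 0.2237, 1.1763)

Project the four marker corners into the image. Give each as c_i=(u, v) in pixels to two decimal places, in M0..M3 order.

c0=(141.12, 462.39) c1=(222.96, 447.46) c2=(215.15, 328.58) c3=(135.89, 330.80)

Intrinsics K: fx=545.3, fy=785.3, cx=313.7, cy=241.5
Marker side s = 0.186 m; corners in marker frame (Z=0):
  M0 = (-0.0930, +0.0930, 0)
  M1 = (+0.0930, +0.0930, 0)
  M2 = (+0.0930, -0.0930, 0)
  M3 = (-0.0930, -0.0930, 0)
rvec = (-0.2946, -0.6779, -0.0478), |rvec| = θ = 0.74069 rad = 42.438°
Rodrigues: sinθ=0.67480, 1−cosθ=0.26200; R = I + sinθ·[k]× + (1−cosθ)·[k]×²:
    [+0.77945 +0.13892 -0.61087]
    [+0.05182 +0.95746 +0.28387]
    [+0.62432 -0.25292 +0.73909]
t = (-0.2869, 0.2237, 1.1763) m
M0: Pc = R·M0+t = (-0.34647, +0.30792, +1.09472); u = 545.3·(-0.34647)/1.09472 + 313.7 = 141.1169, v = 785.3·(+0.30792)/1.09472 + 241.5 = 462.3908
M1: Pc = R·M1+t = (-0.20149, +0.31756, +1.21084); u = 545.3·(-0.20149)/1.21084 + 313.7 = 222.9585, v = 785.3·(+0.31756)/1.21084 + 241.5 = 447.4584
M2: Pc = R·M2+t = (-0.22733, +0.13948, +1.25788); u = 545.3·(-0.22733)/1.25788 + 313.7 = 215.1507, v = 785.3·(+0.13948)/1.25788 + 241.5 = 328.5751
M3: Pc = R·M3+t = (-0.37231, +0.12984, +1.14176); u = 545.3·(-0.37231)/1.14176 + 313.7 = 135.8870, v = 785.3·(+0.12984)/1.14176 + 241.5 = 330.8012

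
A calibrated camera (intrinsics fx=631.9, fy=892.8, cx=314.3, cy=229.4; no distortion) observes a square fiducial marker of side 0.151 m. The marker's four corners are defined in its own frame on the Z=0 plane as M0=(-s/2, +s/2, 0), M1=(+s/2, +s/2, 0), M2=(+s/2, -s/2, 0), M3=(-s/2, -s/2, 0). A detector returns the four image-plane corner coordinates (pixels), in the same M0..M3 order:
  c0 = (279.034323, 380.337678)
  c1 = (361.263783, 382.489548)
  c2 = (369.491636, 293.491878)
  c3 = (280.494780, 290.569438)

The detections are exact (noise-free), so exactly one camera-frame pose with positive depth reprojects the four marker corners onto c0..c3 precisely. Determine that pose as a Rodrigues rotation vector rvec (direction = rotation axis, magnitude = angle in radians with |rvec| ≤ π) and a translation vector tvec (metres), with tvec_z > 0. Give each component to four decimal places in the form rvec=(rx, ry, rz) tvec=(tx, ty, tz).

rvec=(0.6271, -0.0371, 0.0404) tvec=(0.0147, 0.1361, 1.1140)

Intrinsics K: fx=631.9, fy=892.8, cx=314.3, cy=229.4
Marker side s = 0.151 m; corners in marker frame (Z=0):
  M0 = (-0.0755, +0.0755, 0)
  M1 = (+0.0755, +0.0755, 0)
  M2 = (+0.0755, -0.0755, 0)
  M3 = (-0.0755, -0.0755, 0)
Detected image corners:
  c0 = (279.034323, 380.337678) px
  c1 = (361.263783, 382.489548) px
  c2 = (369.491636, 293.491878) px
  c3 = (280.494780, 290.569438) px
Planar DLT: solve 8×8 A·h = b for H (H[2,2]=1):
  H  [+579.68631 +137.47886 +322.61124]
  H  [+30.89918 +769.00427 +338.50057]
  H  [+0.04217 +0.52587 +1.00000]
B = K⁻¹H; ‖b₁‖=0.897704, ‖b₂‖=0.897704; λ = 2/(‖b₁‖+‖b₂‖) = 1.113953, sign → tz>0 ⇒ λ=+1.113953
r₁ = λ·B[:,0] = (+0.99855,+0.02648,+0.04697); r₂ = λ·B[:,1] = (-0.04901,+0.80898,+0.58580)
r₃ = r₁×r₂ = (-0.02248,-0.58725,+0.80910); SVD([r₁ r₂ r₃]) → R = UVᵀ:
  R  [+0.99855 -0.04901 -0.02248]
  R  [+0.02648 +0.80898 -0.58725]
  R  [+0.04697 +0.58580 +0.80910]
t = (+0.01465, +0.13613, +1.11395) m
tr R = 2.616617; θ = arccos((tr R − 1)/2) = 0.629523 rad = 36.069°
axis k = ((R−Rᵀ)₃₂, (R−Rᵀ)₁₃, (R−Rᵀ)₂₁) / (2 sinθ) = (+0.996198, -0.058984, +0.064114)
rvec = θ·k = (+0.627129, -0.037132, +0.040362)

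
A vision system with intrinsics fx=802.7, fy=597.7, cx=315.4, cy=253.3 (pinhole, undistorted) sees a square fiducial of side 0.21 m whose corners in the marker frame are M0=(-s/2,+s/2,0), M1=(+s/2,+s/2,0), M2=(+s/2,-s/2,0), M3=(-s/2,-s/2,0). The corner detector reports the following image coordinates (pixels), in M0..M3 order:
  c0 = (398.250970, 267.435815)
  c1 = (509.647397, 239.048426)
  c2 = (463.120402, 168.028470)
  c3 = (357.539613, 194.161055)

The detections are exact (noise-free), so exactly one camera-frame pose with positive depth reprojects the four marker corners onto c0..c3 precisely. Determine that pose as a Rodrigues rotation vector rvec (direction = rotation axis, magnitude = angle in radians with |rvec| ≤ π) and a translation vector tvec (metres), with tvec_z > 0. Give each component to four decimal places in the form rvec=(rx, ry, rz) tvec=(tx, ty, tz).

Intrinsics K: fx=802.7, fy=597.7, cx=315.4, cy=253.3
Marker side s = 0.21 m; corners in marker frame (Z=0):
  M0 = (-0.1050, +0.1050, 0)
  M1 = (+0.1050, +0.1050, 0)
  M2 = (+0.1050, -0.1050, 0)
  M3 = (-0.1050, -0.1050, 0)
Detected image corners:
  c0 = (398.250970, 267.435815) px
  c1 = (509.647397, 239.048426) px
  c2 = (463.120402, 168.028470) px
  c3 = (357.539613, 194.161055) px
Planar DLT: solve 8×8 A·h = b for H (H[2,2]=1):
  H  [+535.86252 +89.56603 +431.77213]
  H  [-119.78140 +284.12747 +216.06725]
  H  [+0.04547 -0.27355 +1.00000]
B = K⁻¹H; ‖b₁‖=0.687347, ‖b₂‖=0.687347; λ = 2/(‖b₁‖+‖b₂‖) = 1.454868, sign → tz>0 ⇒ λ=+1.454868
r₁ = λ·B[:,0] = (+0.94524,-0.31959,+0.06615); r₂ = λ·B[:,1] = (+0.31871,+0.86026,-0.39797)
r₃ = r₁×r₂ = (+0.07029,+0.39726,+0.91501); SVD([r₁ r₂ r₃]) → R = UVᵀ:
  R  [+0.94524 +0.31871 +0.07029]
  R  [-0.31959 +0.86026 +0.39726]
  R  [+0.06615 -0.39797 +0.91501]
t = (+0.21092, -0.09063, +1.45487) m
tr R = 2.720508; θ = arccos((tr R − 1)/2) = 0.535029 rad = 30.655°
axis k = ((R−Rᵀ)₃₂, (R−Rᵀ)₁₃, (R−Rᵀ)₂₁) / (2 sinθ) = (-0.779851, +0.004059, -0.625952)
rvec = θ·k = (-0.417243, +0.002172, -0.334903)

rvec=(-0.4172, 0.0022, -0.3349) tvec=(0.2109, -0.0906, 1.4549)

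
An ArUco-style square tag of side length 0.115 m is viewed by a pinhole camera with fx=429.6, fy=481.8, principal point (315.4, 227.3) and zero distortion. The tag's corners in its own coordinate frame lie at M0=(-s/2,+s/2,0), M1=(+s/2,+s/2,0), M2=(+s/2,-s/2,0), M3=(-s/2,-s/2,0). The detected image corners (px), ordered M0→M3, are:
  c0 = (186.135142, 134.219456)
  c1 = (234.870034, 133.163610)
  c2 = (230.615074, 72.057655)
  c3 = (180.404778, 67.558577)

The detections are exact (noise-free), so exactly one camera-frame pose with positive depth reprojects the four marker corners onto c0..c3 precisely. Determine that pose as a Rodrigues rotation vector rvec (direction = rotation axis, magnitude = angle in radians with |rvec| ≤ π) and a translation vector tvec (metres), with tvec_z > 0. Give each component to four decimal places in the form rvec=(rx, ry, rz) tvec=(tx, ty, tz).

rvec=(0.1385, -0.7502, -0.1086) tvec=(-0.2210, -0.2321, 0.8933)

Intrinsics K: fx=429.6, fy=481.8, cx=315.4, cy=227.3
Marker side s = 0.115 m; corners in marker frame (Z=0):
  M0 = (-0.0575, +0.0575, 0)
  M1 = (+0.0575, +0.0575, 0)
  M2 = (+0.0575, -0.0575, 0)
  M3 = (-0.0575, -0.0575, 0)
Detected image corners:
  c0 = (186.135142, 134.219456) px
  c1 = (234.870034, 133.163610) px
  c2 = (230.615074, 72.057655) px
  c3 = (180.404778, 67.558577) px
Planar DLT: solve 8×8 A·h = b for H (H[2,2]=1):
  H  [+586.37823 +81.31076 +209.10103]
  H  [+91.14781 +573.13796 +102.12407]
  H  [+0.75118 +0.18352 +1.00000]
B = K⁻¹H; ‖b₁‖=1.119489, ‖b₂‖=1.119489; λ = 2/(‖b₁‖+‖b₂‖) = 0.893265, sign → tz>0 ⇒ λ=+0.893265
r₁ = λ·B[:,0] = (+0.72662,-0.14757,+0.67100); r₂ = λ·B[:,1] = (+0.04871,+0.98527,+0.16393)
r₃ = r₁×r₂ = (-0.68531,-0.08643,+0.72311); SVD([r₁ r₂ r₃]) → R = UVᵀ:
  R  [+0.72662 +0.04871 -0.68531]
  R  [-0.14757 +0.98527 -0.08643]
  R  [+0.67100 +0.16393 +0.72311]
t = (-0.22103, -0.23208, +0.89326) m
tr R = 2.435000; θ = arccos((tr R − 1)/2) = 0.770589 rad = 44.152°
axis k = ((R−Rᵀ)₃₂, (R−Rᵀ)₁₃, (R−Rᵀ)₂₁) / (2 sinθ) = (+0.179714, -0.973577, -0.140896)
rvec = θ·k = (+0.138485, -0.750228, -0.108573)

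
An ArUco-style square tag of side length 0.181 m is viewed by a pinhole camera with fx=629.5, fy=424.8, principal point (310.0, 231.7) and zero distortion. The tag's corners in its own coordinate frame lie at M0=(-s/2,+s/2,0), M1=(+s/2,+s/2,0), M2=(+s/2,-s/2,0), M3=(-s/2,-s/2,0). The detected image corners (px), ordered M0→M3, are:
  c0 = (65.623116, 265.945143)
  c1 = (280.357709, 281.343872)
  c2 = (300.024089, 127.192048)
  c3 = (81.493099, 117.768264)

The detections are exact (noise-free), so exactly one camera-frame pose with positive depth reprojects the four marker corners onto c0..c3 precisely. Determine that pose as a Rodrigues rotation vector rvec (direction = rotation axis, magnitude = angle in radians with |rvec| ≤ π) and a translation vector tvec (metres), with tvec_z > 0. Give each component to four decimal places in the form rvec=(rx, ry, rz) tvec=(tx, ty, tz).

Intrinsics K: fx=629.5, fy=424.8, cx=310.0, cy=231.7
Marker side s = 0.181 m; corners in marker frame (Z=0):
  M0 = (-0.0905, +0.0905, 0)
  M1 = (+0.0905, +0.0905, 0)
  M2 = (+0.0905, -0.0905, 0)
  M3 = (-0.0905, -0.0905, 0)
Detected image corners:
  c0 = (65.623116, 265.945143) px
  c1 = (280.357709, 281.343872) px
  c2 = (300.024089, 127.192048) px
  c3 = (81.493099, 117.768264) px
Planar DLT: solve 8×8 A·h = b for H (H[2,2]=1):
  H  [+1155.90429 -83.69773 +179.60773]
  H  [+24.16077 +850.35084 +198.47222]
  H  [-0.22481 +0.07838 +1.00000]
B = K⁻¹H; ‖b₁‖=1.968075, ‖b₂‖=1.968075; λ = 2/(‖b₁‖+‖b₂‖) = 0.508111, sign → tz>0 ⇒ λ=+0.508111
r₁ = λ·B[:,0] = (+0.98926,+0.09120,-0.11423); r₂ = λ·B[:,1] = (-0.08717,+0.99540,+0.03983)
r₃ = r₁×r₂ = (+0.11734,-0.02944,+0.99266); SVD([r₁ r₂ r₃]) → R = UVᵀ:
  R  [+0.98926 -0.08717 +0.11734]
  R  [+0.09120 +0.99540 -0.02944]
  R  [-0.11423 +0.03983 +0.99266]
t = (-0.10525, -0.03974, +0.50811) m
tr R = 2.977312; θ = arccos((tr R − 1)/2) = 0.150769 rad = 8.638°
axis k = ((R−Rᵀ)₃₂, (R−Rᵀ)₁₃, (R−Rᵀ)₂₁) / (2 sinθ) = (+0.230589, +0.770866, +0.593797)
rvec = θ·k = (+0.034766, +0.116222, +0.089526)

rvec=(0.0348, 0.1162, 0.0895) tvec=(-0.1052, -0.0397, 0.5081)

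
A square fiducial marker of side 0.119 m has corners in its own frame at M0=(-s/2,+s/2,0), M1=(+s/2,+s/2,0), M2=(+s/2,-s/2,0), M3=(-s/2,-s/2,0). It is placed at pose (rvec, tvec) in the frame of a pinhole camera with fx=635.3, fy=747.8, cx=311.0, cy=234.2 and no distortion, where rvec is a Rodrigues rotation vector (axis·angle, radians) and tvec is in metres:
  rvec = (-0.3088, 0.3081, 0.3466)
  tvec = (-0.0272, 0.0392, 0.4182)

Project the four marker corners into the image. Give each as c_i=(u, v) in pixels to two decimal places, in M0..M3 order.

c0=(157.11, 367.49) c1=(317.19, 447.34) c2=(385.62, 239.21) c3=(229.48, 183.25)

Intrinsics K: fx=635.3, fy=747.8, cx=311.0, cy=234.2
Marker side s = 0.119 m; corners in marker frame (Z=0):
  M0 = (-0.0595, +0.0595, 0)
  M1 = (+0.0595, +0.0595, 0)
  M2 = (+0.0595, -0.0595, 0)
  M3 = (-0.0595, -0.0595, 0)
rvec = (-0.3088, 0.3081, 0.3466), |rvec| = θ = 0.55715 rad = 31.922°
Rodrigues: sinθ=0.52877, 1−cosθ=0.15123; R = I + sinθ·[k]× + (1−cosθ)·[k]×²:
    [+0.89522 -0.37530 +0.24026]
    [+0.28259 +0.89501 +0.34510]
    [-0.34455 -0.24104 +0.90729]
t = (-0.0272, 0.0392, 0.4182) m
M0: Pc = R·M0+t = (-0.10280, +0.07564, +0.42436); u = 635.3·(-0.10280)/0.42436 + 311.0 = 157.1058, v = 747.8·(+0.07564)/0.42436 + 234.2 = 367.4904
M1: Pc = R·M1+t = (+0.00374, +0.10927, +0.38336); u = 635.3·(+0.00374)/0.38336 + 311.0 = 317.1907, v = 747.8·(+0.10927)/0.38336 + 234.2 = 447.3440
M2: Pc = R·M2+t = (+0.04840, +0.00276, +0.41204); u = 635.3·(+0.04840)/0.41204 + 311.0 = 385.6187, v = 747.8·(+0.00276)/0.41204 + 234.2 = 239.2106
M3: Pc = R·M3+t = (-0.05814, -0.03087, +0.45304); u = 635.3·(-0.05814)/0.45304 + 311.0 = 229.4766, v = 747.8·(-0.03087)/0.45304 + 234.2 = 183.2495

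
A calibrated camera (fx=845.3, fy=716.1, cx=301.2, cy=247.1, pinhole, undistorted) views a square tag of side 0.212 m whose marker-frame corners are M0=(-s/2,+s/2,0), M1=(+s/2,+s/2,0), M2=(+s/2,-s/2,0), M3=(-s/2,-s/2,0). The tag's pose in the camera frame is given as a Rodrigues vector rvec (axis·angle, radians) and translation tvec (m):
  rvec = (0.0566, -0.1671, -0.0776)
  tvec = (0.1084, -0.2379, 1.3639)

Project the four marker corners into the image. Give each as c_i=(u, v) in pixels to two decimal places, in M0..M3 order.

c0=(308.61, 181.63) c1=(435.36, 174.32) c2=(427.22, 63.68) c3=(299.00, 68.20)

Intrinsics K: fx=845.3, fy=716.1, cx=301.2, cy=247.1
Marker side s = 0.212 m; corners in marker frame (Z=0):
  M0 = (-0.1060, +0.1060, 0)
  M1 = (+0.1060, +0.1060, 0)
  M2 = (+0.1060, -0.1060, 0)
  M3 = (-0.1060, -0.1060, 0)
rvec = (0.0566, -0.1671, -0.0776), |rvec| = θ = 0.19274 rad = 11.043°
Rodrigues: sinθ=0.19155, 1−cosθ=0.01852; R = I + sinθ·[k]× + (1−cosθ)·[k]×²:
    [+0.98308 +0.07241 -0.16826]
    [-0.08183 +0.99540 -0.04979]
    [+0.16388 +0.06271 +0.98449]
t = (0.1084, -0.2379, 1.3639) m
M0: Pc = R·M0+t = (+0.01187, -0.12371, +1.35318); u = 845.3·(+0.01187)/1.35318 + 301.2 = 308.6140, v = 716.1·(-0.12371)/1.35318 + 247.1 = 181.6312
M1: Pc = R·M1+t = (+0.22028, -0.14106, +1.38792); u = 845.3·(+0.22028)/1.38792 + 301.2 = 435.3606, v = 716.1·(-0.14106)/1.38792 + 247.1 = 174.3188
M2: Pc = R·M2+t = (+0.20493, -0.35209, +1.37462); u = 845.3·(+0.20493)/1.37462 + 301.2 = 427.2189, v = 716.1·(-0.35209)/1.37462 + 247.1 = 63.6828
M3: Pc = R·M3+t = (-0.00348, -0.33474, +1.33988); u = 845.3·(-0.00348)/1.33988 + 301.2 = 299.0036, v = 716.1·(-0.33474)/1.33988 + 247.1 = 68.1991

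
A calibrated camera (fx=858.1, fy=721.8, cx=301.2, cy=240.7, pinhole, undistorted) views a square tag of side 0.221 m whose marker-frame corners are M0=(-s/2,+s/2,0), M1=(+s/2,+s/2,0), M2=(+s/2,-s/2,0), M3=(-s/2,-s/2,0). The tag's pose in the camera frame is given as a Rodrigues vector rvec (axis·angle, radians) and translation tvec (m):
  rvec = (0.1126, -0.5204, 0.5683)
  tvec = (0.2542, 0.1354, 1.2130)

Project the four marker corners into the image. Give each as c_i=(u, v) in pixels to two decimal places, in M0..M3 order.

Intrinsics K: fx=858.1, fy=721.8, cx=301.2, cy=240.7
Marker side s = 0.221 m; corners in marker frame (Z=0):
  M0 = (-0.1105, +0.1105, 0)
  M1 = (+0.1105, +0.1105, 0)
  M2 = (+0.1105, -0.1105, 0)
  M3 = (-0.1105, -0.1105, 0)
rvec = (0.1126, -0.5204, 0.5683), |rvec| = θ = 0.77876 rad = 44.619°
Rodrigues: sinθ=0.70239, 1−cosθ=0.28821; R = I + sinθ·[k]× + (1−cosθ)·[k]×²:
    [+0.71781 -0.54042 -0.43896]
    [+0.48473 +0.84049 -0.24211]
    [+0.49978 -0.03899 +0.86527]
t = (0.2542, 0.1354, 1.2130) m
M0: Pc = R·M0+t = (+0.11516, +0.17471, +1.15347); u = 858.1·(+0.11516)/1.15347 + 301.2 = 386.8748, v = 721.8·(+0.17471)/1.15347 + 240.7 = 350.0287
M1: Pc = R·M1+t = (+0.27380, +0.28184, +1.26392); u = 858.1·(+0.27380)/1.26392 + 301.2 = 487.0897, v = 721.8·(+0.28184)/1.26392 + 240.7 = 401.6516
M2: Pc = R·M2+t = (+0.39324, +0.09609, +1.27253); u = 858.1·(+0.39324)/1.27253 + 301.2 = 566.3677, v = 721.8·(+0.09609)/1.27253 + 240.7 = 295.2027
M3: Pc = R·M3+t = (+0.23460, -0.01104, +1.16208); u = 858.1·(+0.23460)/1.16208 + 301.2 = 474.4311, v = 721.8·(-0.01104)/1.16208 + 240.7 = 233.8449

c0=(386.87, 350.03) c1=(487.09, 401.65) c2=(566.37, 295.20) c3=(474.43, 233.84)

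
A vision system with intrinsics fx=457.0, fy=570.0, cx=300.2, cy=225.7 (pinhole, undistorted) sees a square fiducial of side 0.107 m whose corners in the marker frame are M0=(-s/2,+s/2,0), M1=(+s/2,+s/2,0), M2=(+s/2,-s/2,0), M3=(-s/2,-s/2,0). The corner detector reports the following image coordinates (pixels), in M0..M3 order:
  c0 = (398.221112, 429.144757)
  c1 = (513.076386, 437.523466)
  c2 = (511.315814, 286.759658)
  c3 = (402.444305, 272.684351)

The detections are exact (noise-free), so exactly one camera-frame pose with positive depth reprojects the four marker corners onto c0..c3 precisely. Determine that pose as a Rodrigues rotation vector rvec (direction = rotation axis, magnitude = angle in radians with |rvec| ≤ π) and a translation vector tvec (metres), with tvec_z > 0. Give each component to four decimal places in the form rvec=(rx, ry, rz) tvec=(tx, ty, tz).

Intrinsics K: fx=457.0, fy=570.0, cx=300.2, cy=225.7
Marker side s = 0.107 m; corners in marker frame (Z=0):
  M0 = (-0.0535, +0.0535, 0)
  M1 = (+0.0535, +0.0535, 0)
  M2 = (+0.0535, -0.0535, 0)
  M3 = (-0.0535, -0.0535, 0)
Detected image corners:
  c0 = (398.221112, 429.144757) px
  c1 = (513.076386, 437.523466) px
  c2 = (511.315814, 286.759658) px
  c3 = (402.444305, 272.684351) px
Planar DLT: solve 8×8 A·h = b for H (H[2,2]=1):
  H  [+1219.37420 -237.10923 +457.42624]
  H  [+242.11450 +1258.34786 +354.60610]
  H  [+0.38281 -0.49571 +1.00000]
B = K⁻¹H; ‖b₁‖=2.462082, ‖b₂‖=2.462082; λ = 2/(‖b₁‖+‖b₂‖) = 0.406160, sign → tz>0 ⇒ λ=+0.406160
r₁ = λ·B[:,0] = (+0.98159,+0.11096,+0.15548); r₂ = λ·B[:,1] = (-0.07847,+0.97637,-0.20134)
r₃ = r₁×r₂ = (-0.17415,+0.18543,+0.96710); SVD([r₁ r₂ r₃]) → R = UVᵀ:
  R  [+0.98159 -0.07847 -0.17415]
  R  [+0.11096 +0.97637 +0.18543]
  R  [+0.15548 -0.20134 +0.96710]
t = (+0.13974, +0.09185, +0.40616) m
tr R = 2.925064; θ = arccos((tr R − 1)/2) = 0.274607 rad = 15.734°
axis k = ((R−Rᵀ)₃₂, (R−Rᵀ)₁₃, (R−Rᵀ)₂₁) / (2 sinθ) = (-0.713147, -0.607800, +0.349286)
rvec = θ·k = (-0.195835, -0.166906, +0.095916)

rvec=(-0.1958, -0.1669, 0.0959) tvec=(0.1397, 0.0919, 0.4062)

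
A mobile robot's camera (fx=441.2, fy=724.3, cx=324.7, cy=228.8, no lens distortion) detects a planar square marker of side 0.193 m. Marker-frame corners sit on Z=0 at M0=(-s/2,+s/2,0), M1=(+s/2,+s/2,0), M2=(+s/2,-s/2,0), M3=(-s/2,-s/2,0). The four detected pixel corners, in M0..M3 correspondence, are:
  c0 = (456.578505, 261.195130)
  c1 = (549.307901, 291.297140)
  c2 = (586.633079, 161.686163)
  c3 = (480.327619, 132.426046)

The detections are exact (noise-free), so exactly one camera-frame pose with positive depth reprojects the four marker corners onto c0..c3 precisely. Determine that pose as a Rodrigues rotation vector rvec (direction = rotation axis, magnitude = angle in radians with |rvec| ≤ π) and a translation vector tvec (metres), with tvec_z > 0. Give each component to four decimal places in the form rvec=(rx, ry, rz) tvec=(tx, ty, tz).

Intrinsics K: fx=441.2, fy=724.3, cx=324.7, cy=228.8
Marker side s = 0.193 m; corners in marker frame (Z=0):
  M0 = (-0.0965, +0.0965, 0)
  M1 = (+0.0965, +0.0965, 0)
  M2 = (+0.0965, -0.0965, 0)
  M3 = (-0.0965, -0.0965, 0)
Detected image corners:
  c0 = (456.578505, 261.195130) px
  c1 = (549.307901, 291.297140) px
  c2 = (586.633079, 161.686163) px
  c3 = (480.327619, 132.426046) px
Planar DLT: solve 8×8 A·h = b for H (H[2,2]=1):
  H  [+418.46887 +179.55020 +516.37329]
  H  [+115.14180 +807.04138 +215.44420]
  H  [-0.18324 +0.65061 +1.00000]
B = K⁻¹H; ‖b₁‖=1.119918, ‖b₂‖=1.119918; λ = 2/(‖b₁‖+‖b₂‖) = 0.892923, sign → tz>0 ⇒ λ=+0.892923
r₁ = λ·B[:,0] = (+0.96733,+0.19363,-0.16362); r₂ = λ·B[:,1] = (-0.06416,+0.81141,+0.58094)
r₃ = r₁×r₂ = (+0.24525,-0.55147,+0.79733); SVD([r₁ r₂ r₃]) → R = UVᵀ:
  R  [+0.96733 -0.06416 +0.24525]
  R  [+0.19363 +0.81141 -0.55147]
  R  [-0.16362 +0.58094 +0.79733]
t = (+0.38792, -0.01647, +0.89292) m
tr R = 2.576077; θ = arccos((tr R − 1)/2) = 0.663180 rad = 37.997°
axis k = ((R−Rᵀ)₃₂, (R−Rᵀ)₁₃, (R−Rᵀ)₂₁) / (2 sinθ) = (+0.919721, +0.332079, +0.209375)
rvec = θ·k = (+0.609940, +0.220228, +0.138853)

rvec=(0.6099, 0.2202, 0.1389) tvec=(0.3879, -0.0165, 0.8929)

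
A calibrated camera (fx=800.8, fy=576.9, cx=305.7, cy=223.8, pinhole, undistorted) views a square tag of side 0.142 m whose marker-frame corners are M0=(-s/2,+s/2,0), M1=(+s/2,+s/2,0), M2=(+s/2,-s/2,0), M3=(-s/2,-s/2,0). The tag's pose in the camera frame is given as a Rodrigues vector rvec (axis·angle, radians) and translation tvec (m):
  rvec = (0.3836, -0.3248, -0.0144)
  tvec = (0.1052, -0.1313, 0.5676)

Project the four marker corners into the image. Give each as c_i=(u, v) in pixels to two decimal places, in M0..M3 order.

Intrinsics K: fx=800.8, fy=576.9, cx=305.7, cy=223.8
Marker side s = 0.142 m; corners in marker frame (Z=0):
  M0 = (-0.0710, +0.0710, 0)
  M1 = (+0.0710, +0.0710, 0)
  M2 = (+0.0710, -0.0710, 0)
  M3 = (-0.0710, -0.0710, 0)
rvec = (0.3836, -0.3248, -0.0144), |rvec| = θ = 0.50284 rad = 28.811°
Rodrigues: sinθ=0.48192, 1−cosθ=0.12378; R = I + sinθ·[k]× + (1−cosθ)·[k]×²:
    [+0.94825 -0.04719 -0.31399]
    [-0.07480 +0.92786 -0.36535]
    [+0.30858 +0.36993 +0.87632]
t = (0.1052, -0.1313, 0.5676) m
M0: Pc = R·M0+t = (+0.03452, -0.06011, +0.57196); u = 800.8·(+0.03452)/0.57196 + 305.7 = 354.0363, v = 576.9·(-0.06011)/0.57196 + 223.8 = 163.1690
M1: Pc = R·M1+t = (+0.16918, -0.07073, +0.61577); u = 800.8·(+0.16918)/0.61577 + 305.7 = 525.7084, v = 576.9·(-0.07073)/0.61577 + 223.8 = 157.5330
M2: Pc = R·M2+t = (+0.17588, -0.20249, +0.56324); u = 800.8·(+0.17588)/0.56324 + 305.7 = 555.7551, v = 576.9·(-0.20249)/0.56324 + 223.8 = 16.4021
M3: Pc = R·M3+t = (+0.04122, -0.19187, +0.51943); u = 800.8·(+0.04122)/0.51943 + 305.7 = 369.2564, v = 576.9·(-0.19187)/0.51943 + 223.8 = 10.7024

c0=(354.04, 163.17) c1=(525.71, 157.53) c2=(555.76, 16.40) c3=(369.26, 10.70)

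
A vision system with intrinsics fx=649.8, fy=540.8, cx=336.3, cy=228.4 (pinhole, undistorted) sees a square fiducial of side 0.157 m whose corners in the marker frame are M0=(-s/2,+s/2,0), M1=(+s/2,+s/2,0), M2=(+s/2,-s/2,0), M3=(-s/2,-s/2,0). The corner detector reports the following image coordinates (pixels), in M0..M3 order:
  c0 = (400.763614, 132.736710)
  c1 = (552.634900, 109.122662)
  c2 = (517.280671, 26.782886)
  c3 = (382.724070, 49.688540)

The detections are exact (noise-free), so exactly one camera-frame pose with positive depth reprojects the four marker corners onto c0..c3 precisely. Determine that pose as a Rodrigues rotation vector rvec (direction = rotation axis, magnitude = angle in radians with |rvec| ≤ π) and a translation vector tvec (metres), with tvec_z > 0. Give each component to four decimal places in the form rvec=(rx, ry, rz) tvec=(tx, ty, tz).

Intrinsics K: fx=649.8, fy=540.8, cx=336.3, cy=228.4
Marker side s = 0.157 m; corners in marker frame (Z=0):
  M0 = (-0.0785, +0.0785, 0)
  M1 = (+0.0785, +0.0785, 0)
  M2 = (+0.0785, -0.0785, 0)
  M3 = (-0.0785, -0.0785, 0)
Detected image corners:
  c0 = (400.763614, 132.736710) px
  c1 = (552.634900, 109.122662) px
  c2 = (517.280671, 26.782886) px
  c3 = (382.724070, 49.688540) px
Planar DLT: solve 8×8 A·h = b for H (H[2,2]=1):
  H  [+837.64142 -174.13599 +461.70851]
  H  [-160.27363 +467.74042 +77.31698]
  H  [-0.15397 -0.74137 +1.00000]
B = K⁻¹H; ‖b₁‖=1.396684, ‖b₂‖=1.396684; λ = 2/(‖b₁‖+‖b₂‖) = 0.715982, sign → tz>0 ⇒ λ=+0.715982
r₁ = λ·B[:,0] = (+0.98001,-0.16563,-0.11024); r₂ = λ·B[:,1] = (+0.08284,+0.84343,-0.53081)
r₃ = r₁×r₂ = (+0.18090,+0.51106,+0.84029); SVD([r₁ r₂ r₃]) → R = UVᵀ:
  R  [+0.98001 +0.08284 +0.18090]
  R  [-0.16563 +0.84343 +0.51106]
  R  [-0.11024 -0.53081 +0.84029]
t = (+0.13818, -0.20002, +0.71598) m
tr R = 2.663735; θ = arccos((tr R − 1)/2) = 0.588332 rad = 33.709°
axis k = ((R−Rᵀ)₃₂, (R−Rᵀ)₁₃, (R−Rᵀ)₂₁) / (2 sinθ) = (-0.938662, +0.262295, -0.223864)
rvec = θ·k = (-0.552245, +0.154316, -0.131706)

rvec=(-0.5522, 0.1543, -0.1317) tvec=(0.1382, -0.2000, 0.7160)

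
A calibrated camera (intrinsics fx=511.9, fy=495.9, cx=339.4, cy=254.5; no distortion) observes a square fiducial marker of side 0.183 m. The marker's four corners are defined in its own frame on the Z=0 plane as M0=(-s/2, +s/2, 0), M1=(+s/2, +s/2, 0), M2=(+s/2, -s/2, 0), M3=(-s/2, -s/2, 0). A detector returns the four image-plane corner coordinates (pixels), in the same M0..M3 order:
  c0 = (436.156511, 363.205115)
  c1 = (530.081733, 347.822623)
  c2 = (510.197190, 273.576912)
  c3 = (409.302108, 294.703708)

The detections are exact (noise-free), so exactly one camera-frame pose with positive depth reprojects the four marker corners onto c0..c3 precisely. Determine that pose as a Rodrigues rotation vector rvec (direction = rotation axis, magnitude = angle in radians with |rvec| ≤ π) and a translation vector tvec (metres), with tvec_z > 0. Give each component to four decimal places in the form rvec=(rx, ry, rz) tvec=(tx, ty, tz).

rvec=(0.5268, 0.2456, -0.3186) tvec=(0.2471, 0.1306, 0.9648)

Intrinsics K: fx=511.9, fy=495.9, cx=339.4, cy=254.5
Marker side s = 0.183 m; corners in marker frame (Z=0):
  M0 = (-0.0915, +0.0915, 0)
  M1 = (+0.0915, +0.0915, 0)
  M2 = (+0.0915, -0.0915, 0)
  M3 = (-0.0915, -0.0915, 0)
Detected image corners:
  c0 = (436.156511, 363.205115) px
  c1 = (530.081733, 347.822623) px
  c2 = (510.197190, 273.576912) px
  c3 = (409.302108, 294.703708) px
Planar DLT: solve 8×8 A·h = b for H (H[2,2]=1):
  H  [+380.55179 +348.79640 +470.50779]
  H  [-201.47251 +539.17447 +321.62198]
  H  [-0.32015 +0.46780 +1.00000]
B = K⁻¹H; ‖b₁‖=1.036514, ‖b₂‖=1.036514; λ = 2/(‖b₁‖+‖b₂‖) = 0.964772, sign → tz>0 ⇒ λ=+0.964772
r₁ = λ·B[:,0] = (+0.92201,-0.23345,-0.30887); r₂ = λ·B[:,1] = (+0.35814,+0.81734,+0.45132)
r₃ = r₁×r₂ = (+0.14709,-0.52674,+0.83720); SVD([r₁ r₂ r₃]) → R = UVᵀ:
  R  [+0.92201 +0.35814 +0.14709]
  R  [-0.23345 +0.81734 -0.52674]
  R  [-0.30887 +0.45132 +0.83720]
t = (+0.24710, +0.13059, +0.96477) m
tr R = 2.576554; θ = arccos((tr R − 1)/2) = 0.662792 rad = 37.975°
axis k = ((R−Rᵀ)₃₂, (R−Rᵀ)₁₃, (R−Rᵀ)₂₁) / (2 sinθ) = (+0.794755, +0.370508, -0.480716)
rvec = θ·k = (+0.526758, +0.245570, -0.318615)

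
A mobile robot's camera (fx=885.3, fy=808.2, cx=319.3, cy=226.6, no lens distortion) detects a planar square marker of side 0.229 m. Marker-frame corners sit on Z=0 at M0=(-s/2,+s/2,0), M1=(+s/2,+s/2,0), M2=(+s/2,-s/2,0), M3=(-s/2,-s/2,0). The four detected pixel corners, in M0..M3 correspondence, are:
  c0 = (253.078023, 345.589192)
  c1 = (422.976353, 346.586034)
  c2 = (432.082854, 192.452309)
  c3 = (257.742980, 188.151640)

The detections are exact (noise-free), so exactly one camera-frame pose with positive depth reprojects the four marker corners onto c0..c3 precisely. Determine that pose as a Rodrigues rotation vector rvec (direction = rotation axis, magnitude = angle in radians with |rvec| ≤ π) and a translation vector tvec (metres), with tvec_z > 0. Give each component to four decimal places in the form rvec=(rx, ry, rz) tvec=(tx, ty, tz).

rvec=(0.1381, -0.1044, 0.0294) tvec=(0.0304, 0.0616, 1.1680)

Intrinsics K: fx=885.3, fy=808.2, cx=319.3, cy=226.6
Marker side s = 0.229 m; corners in marker frame (Z=0):
  M0 = (-0.1145, +0.1145, 0)
  M1 = (+0.1145, +0.1145, 0)
  M2 = (+0.1145, -0.1145, 0)
  M3 = (-0.1145, -0.1145, 0)
Detected image corners:
  c0 = (253.078023, 345.589192) px
  c1 = (422.976353, 346.586034) px
  c2 = (432.082854, 192.452309) px
  c3 = (257.742980, 188.151640) px
Planar DLT: solve 8×8 A·h = b for H (H[2,2]=1):
  H  [+782.43065 +9.54762 +342.31727]
  H  [+35.77749 +711.40595 +269.24589]
  H  [+0.09063 +0.11631 +1.00000]
B = K⁻¹H; ‖b₁‖=0.856134, ‖b₂‖=0.856134; λ = 2/(‖b₁‖+‖b₂‖) = 1.168041, sign → tz>0 ⇒ λ=+1.168041
r₁ = λ·B[:,0] = (+0.99414,+0.02203,+0.10586); r₂ = λ·B[:,1] = (-0.03640,+0.99006,+0.13586)
r₃ = r₁×r₂ = (-0.10182,-0.13891,+0.98506); SVD([r₁ r₂ r₃]) → R = UVᵀ:
  R  [+0.99414 -0.03640 -0.10182]
  R  [+0.02203 +0.99006 -0.13891]
  R  [+0.10586 +0.13586 +0.98506]
t = (+0.03037, +0.06163, +1.16804) m
tr R = 2.969253; θ = arccos((tr R − 1)/2) = 0.175574 rad = 10.060°
axis k = ((R−Rᵀ)₃₂, (R−Rᵀ)₁₃, (R−Rᵀ)₂₁) / (2 sinθ) = (+0.786527, -0.594476, +0.167250)
rvec = θ·k = (+0.138094, -0.104375, +0.029365)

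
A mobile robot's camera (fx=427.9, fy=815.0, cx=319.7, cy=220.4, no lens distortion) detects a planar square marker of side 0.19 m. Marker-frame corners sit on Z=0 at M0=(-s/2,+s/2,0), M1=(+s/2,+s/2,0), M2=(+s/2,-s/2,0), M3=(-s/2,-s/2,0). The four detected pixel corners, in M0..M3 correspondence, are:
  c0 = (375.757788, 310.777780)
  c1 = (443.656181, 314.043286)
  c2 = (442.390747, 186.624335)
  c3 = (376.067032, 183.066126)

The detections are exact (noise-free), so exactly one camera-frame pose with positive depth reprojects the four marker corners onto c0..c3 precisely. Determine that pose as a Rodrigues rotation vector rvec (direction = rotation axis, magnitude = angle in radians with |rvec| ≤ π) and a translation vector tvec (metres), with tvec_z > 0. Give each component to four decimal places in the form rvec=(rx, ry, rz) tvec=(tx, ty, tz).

Intrinsics K: fx=427.9, fy=815.0, cx=319.7, cy=220.4
Marker side s = 0.19 m; corners in marker frame (Z=0):
  M0 = (-0.0950, +0.0950, 0)
  M1 = (+0.0950, +0.0950, 0)
  M2 = (+0.0950, -0.0950, 0)
  M3 = (-0.0950, -0.0950, 0)
Detected image corners:
  c0 = (375.757788, 310.777780) px
  c1 = (443.656181, 314.043286) px
  c2 = (442.390747, 186.624335) px
  c3 = (376.067032, 183.066126) px
Planar DLT: solve 8×8 A·h = b for H (H[2,2]=1):
  H  [+359.46601 -48.08915 +409.51417]
  H  [+21.79068 +640.66403 +247.88142]
  H  [+0.01538 -0.12360 +1.00000]
B = K⁻¹H; ‖b₁‖=0.829028, ‖b₂‖=0.829028; λ = 2/(‖b₁‖+‖b₂‖) = 1.206232, sign → tz>0 ⇒ λ=+1.206232
r₁ = λ·B[:,0] = (+0.99946,+0.02723,+0.01855); r₂ = λ·B[:,1] = (-0.02417,+0.98853,-0.14909)
r₃ = r₁×r₂ = (-0.02240,+0.14856,+0.98865); SVD([r₁ r₂ r₃]) → R = UVᵀ:
  R  [+0.99946 -0.02417 -0.02240]
  R  [+0.02723 +0.98853 +0.14856]
  R  [+0.01855 -0.14909 +0.98865]
t = (+0.25318, +0.04067, +1.20623) m
tr R = 2.976633; θ = arccos((tr R − 1)/2) = 0.153010 rad = 8.767°
axis k = ((R−Rᵀ)₃₂, (R−Rᵀ)₁₃, (R−Rᵀ)₂₁) / (2 sinθ) = (-0.976480, -0.134361, +0.168623)
rvec = θ·k = (-0.149412, -0.020559, +0.025801)

rvec=(-0.1494, -0.0206, 0.0258) tvec=(0.2532, 0.0407, 1.2062)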